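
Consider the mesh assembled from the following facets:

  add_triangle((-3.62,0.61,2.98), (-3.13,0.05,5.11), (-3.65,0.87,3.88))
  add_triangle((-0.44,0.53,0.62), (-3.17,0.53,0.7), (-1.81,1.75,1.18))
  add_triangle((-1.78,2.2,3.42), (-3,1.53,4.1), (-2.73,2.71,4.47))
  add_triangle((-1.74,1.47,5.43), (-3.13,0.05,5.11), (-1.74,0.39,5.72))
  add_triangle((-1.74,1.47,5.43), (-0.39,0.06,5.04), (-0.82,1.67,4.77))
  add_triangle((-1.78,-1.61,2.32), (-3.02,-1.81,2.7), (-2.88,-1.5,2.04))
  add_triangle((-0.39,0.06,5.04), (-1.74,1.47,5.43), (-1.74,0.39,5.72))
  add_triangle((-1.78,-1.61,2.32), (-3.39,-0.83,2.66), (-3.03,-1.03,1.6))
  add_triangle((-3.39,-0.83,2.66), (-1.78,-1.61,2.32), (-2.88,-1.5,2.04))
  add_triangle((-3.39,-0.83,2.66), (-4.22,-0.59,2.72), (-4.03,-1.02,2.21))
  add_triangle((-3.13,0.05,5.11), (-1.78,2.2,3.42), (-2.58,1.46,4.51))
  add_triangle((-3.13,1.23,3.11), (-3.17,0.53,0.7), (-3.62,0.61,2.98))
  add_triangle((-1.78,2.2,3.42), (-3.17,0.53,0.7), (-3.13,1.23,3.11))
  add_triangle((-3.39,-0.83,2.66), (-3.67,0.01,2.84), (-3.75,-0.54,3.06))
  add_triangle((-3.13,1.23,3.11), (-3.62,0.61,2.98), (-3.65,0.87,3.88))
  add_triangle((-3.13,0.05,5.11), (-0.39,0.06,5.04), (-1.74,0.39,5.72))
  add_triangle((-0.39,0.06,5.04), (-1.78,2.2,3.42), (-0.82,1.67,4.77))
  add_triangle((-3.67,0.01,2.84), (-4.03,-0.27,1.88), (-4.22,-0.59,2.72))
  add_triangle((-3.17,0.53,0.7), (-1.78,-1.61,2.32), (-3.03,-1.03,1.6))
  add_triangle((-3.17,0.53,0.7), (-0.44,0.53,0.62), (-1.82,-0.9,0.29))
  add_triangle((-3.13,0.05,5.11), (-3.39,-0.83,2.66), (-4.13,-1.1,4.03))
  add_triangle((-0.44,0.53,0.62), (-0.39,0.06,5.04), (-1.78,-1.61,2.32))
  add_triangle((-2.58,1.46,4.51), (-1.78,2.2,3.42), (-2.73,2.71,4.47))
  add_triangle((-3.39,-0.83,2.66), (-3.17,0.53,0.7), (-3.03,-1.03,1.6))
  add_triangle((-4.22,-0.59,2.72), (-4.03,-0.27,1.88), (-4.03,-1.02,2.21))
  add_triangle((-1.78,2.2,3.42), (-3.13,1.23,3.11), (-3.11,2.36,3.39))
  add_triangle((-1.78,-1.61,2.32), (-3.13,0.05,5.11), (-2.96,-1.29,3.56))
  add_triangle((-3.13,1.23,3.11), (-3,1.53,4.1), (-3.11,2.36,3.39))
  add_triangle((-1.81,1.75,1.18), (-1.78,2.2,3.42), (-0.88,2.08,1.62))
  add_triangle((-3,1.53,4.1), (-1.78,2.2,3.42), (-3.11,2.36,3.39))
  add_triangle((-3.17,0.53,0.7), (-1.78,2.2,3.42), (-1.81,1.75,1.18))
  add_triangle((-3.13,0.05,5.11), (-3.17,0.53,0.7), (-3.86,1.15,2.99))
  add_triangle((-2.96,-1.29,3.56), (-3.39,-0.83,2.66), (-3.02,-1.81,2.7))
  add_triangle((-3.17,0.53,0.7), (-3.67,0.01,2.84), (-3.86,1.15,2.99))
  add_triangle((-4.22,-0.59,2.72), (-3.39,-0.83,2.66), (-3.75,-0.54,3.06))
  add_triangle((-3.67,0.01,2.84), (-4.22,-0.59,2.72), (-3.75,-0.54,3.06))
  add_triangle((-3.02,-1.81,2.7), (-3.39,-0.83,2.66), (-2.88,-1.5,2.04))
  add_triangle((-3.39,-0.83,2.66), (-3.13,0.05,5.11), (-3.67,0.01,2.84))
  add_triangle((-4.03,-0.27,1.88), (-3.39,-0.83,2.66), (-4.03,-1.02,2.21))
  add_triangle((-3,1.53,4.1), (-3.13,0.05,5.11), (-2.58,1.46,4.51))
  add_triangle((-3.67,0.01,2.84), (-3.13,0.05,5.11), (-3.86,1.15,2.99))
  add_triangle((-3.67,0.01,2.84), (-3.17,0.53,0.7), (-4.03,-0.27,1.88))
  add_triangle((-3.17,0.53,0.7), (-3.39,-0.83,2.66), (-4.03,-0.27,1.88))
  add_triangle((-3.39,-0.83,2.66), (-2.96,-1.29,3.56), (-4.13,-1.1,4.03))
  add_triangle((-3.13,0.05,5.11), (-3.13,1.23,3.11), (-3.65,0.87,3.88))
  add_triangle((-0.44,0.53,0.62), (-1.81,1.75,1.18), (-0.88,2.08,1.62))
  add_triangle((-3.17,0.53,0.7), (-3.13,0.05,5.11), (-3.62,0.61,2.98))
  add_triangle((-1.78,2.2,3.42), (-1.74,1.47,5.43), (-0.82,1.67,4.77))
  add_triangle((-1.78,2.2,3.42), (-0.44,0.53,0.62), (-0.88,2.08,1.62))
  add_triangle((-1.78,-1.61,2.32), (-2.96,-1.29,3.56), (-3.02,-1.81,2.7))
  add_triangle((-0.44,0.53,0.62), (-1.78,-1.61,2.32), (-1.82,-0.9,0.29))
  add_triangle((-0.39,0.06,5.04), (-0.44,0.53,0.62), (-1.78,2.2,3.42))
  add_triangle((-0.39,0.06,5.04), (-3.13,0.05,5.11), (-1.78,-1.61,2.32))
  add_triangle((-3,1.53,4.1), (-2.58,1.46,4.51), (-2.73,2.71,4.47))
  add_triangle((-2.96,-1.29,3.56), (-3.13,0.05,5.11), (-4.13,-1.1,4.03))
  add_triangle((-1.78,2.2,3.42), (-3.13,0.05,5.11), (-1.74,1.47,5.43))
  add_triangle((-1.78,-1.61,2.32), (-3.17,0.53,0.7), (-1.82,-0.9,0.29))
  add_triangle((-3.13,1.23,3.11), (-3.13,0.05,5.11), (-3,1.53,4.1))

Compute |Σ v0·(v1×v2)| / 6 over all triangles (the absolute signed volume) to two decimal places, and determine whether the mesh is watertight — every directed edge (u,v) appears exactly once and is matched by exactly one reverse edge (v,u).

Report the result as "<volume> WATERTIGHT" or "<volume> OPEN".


27.78 WATERTIGHT

Per-triangle v0·(v1×v2)/6:
  t1: +0.6418
  t2: -0.2116
  t3: -0.1730
  t4: +1.6770
  t5: +1.2562
  t6: +0.0633
  t7: +1.1747
  t8: +0.6661
  t9: -0.5605
  t10: +0.2496
  t11: +0.0429
  t12: +0.8081
  t13: +1.3010
  t14: -0.0688
  t15: +0.2890
  t16: +0.7512
  t17: -1.2356
  t18: +0.3619
  t19: -0.6261
  t20: -0.3057
  t21: +0.4973
  t22: -1.2419
  t23: +0.3095
  t24: +0.8648
  t25: +0.3104
  t26: -0.7455
  t27: +0.6788
  t28: +0.6094
  t29: +0.6867
  t30: +0.9379
  t31: +1.5304
  t32: -1.7127
  t33: +0.6430
  t34: +1.2228
  t35: +0.1558
  t36: +0.2418
  t37: +0.2813
  t38: +1.3807
  t39: -0.4097
  t40: +0.8208
  t41: +1.8733
  t42: +0.6963
  t43: -0.2224
  t44: +0.1900
  t45: +0.4329
  t46: -0.0905
  t47: +0.5564
  t48: +1.0514
  t49: -0.0666
  t50: +0.4273
  t51: -0.5835
  t52: -0.0458
  t53: +3.7471
  t54: +0.5950
  t55: +1.1184
  t56: +2.5465
  t57: +1.3388
  t58: +1.0552
Σ = +27.7828 → |volume| = 27.78

Directed edges: 174 total, each appears once with its reverse present → watertight.


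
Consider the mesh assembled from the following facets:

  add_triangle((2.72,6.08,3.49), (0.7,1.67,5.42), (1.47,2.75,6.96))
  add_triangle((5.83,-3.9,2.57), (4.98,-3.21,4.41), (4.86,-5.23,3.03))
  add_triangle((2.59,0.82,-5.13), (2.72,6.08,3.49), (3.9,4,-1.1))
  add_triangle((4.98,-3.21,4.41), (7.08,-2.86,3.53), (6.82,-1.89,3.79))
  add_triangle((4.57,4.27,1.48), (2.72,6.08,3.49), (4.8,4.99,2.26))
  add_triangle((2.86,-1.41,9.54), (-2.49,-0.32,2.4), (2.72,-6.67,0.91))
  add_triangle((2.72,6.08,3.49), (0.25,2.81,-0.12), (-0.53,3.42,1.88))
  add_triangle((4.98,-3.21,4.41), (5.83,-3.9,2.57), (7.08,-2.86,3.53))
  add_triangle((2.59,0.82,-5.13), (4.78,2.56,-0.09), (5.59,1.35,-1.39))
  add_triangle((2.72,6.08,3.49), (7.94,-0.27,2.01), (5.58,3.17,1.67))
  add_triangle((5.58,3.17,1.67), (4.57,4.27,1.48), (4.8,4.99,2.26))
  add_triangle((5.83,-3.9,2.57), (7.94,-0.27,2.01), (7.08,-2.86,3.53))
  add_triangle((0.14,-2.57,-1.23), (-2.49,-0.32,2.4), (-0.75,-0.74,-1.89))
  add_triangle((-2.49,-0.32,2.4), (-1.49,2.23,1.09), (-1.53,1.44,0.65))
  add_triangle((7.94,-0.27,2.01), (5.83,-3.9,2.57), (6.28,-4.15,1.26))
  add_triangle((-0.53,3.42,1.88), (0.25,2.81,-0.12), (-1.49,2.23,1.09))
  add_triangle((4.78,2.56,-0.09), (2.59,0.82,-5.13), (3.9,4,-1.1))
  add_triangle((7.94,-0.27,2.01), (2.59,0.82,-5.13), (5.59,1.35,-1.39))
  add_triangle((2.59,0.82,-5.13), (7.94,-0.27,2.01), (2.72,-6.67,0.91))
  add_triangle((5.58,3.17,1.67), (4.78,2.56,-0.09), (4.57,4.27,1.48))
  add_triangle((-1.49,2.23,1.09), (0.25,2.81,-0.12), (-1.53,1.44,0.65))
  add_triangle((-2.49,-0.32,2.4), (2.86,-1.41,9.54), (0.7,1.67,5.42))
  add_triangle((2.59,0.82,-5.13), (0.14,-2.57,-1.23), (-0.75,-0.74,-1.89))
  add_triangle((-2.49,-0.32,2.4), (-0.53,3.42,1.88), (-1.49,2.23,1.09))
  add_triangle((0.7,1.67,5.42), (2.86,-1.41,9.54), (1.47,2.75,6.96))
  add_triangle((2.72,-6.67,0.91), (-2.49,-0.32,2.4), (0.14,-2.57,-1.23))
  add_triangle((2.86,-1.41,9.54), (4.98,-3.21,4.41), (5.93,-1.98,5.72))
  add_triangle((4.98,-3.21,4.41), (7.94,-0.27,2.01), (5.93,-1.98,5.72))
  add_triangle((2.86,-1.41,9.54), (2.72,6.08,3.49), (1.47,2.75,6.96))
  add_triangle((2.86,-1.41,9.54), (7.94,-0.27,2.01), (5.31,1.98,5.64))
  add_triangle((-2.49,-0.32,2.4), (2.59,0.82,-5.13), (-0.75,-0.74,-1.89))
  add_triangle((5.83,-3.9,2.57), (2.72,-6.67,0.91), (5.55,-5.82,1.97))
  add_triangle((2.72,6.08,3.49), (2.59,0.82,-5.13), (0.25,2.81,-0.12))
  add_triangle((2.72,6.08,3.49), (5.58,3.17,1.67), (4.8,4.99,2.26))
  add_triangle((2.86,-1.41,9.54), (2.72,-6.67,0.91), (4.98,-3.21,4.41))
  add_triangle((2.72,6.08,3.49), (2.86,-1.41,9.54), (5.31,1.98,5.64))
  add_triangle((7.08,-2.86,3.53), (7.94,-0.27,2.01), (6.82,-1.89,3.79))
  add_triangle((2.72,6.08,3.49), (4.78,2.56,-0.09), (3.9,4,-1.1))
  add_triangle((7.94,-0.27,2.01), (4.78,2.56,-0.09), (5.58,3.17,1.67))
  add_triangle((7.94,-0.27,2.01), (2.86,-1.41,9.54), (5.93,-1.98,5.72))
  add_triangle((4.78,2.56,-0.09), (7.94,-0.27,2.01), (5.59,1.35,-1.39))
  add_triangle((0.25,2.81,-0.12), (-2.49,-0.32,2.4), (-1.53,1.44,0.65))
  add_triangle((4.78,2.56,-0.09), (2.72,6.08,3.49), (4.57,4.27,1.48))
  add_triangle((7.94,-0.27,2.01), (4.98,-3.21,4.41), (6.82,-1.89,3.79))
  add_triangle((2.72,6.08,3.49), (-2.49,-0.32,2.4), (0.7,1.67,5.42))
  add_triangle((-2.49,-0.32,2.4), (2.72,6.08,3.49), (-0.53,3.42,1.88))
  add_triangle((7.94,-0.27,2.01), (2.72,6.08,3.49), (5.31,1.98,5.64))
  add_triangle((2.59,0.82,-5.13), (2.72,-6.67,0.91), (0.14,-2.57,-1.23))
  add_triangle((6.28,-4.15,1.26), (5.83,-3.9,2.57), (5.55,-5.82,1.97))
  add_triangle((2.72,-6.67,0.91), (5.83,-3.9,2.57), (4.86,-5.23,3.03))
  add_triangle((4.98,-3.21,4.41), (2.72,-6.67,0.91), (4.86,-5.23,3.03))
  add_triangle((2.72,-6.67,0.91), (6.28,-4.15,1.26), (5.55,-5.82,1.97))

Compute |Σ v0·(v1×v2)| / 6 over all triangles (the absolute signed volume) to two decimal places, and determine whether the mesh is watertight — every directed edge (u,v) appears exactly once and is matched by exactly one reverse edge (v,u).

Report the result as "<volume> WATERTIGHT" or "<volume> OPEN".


433.65 OPEN

Per-triangle v0·(v1×v2)/6:
  t1: +1.3407
  t2: +4.3632
  t3: +4.3274
  t4: +2.5178
  t5: +0.8977
  t6: +33.2162
  t7: +3.5327
  t8: +3.9892
  t9: +6.0738
  t10: +10.3526
  t11: +1.0455
  t12: +4.7200
  t13: +2.5138
  t14: +0.5937
  t15: +7.3151
  t16: +1.1390
  t17: +8.2008
  t18: +8.4206
  t19: +50.0936
  t20: +2.3507
  t21: +0.3578
  t22: +12.5591
  t23: +3.6027
  t24: +1.8770
  t25: +3.1343
  t26: +6.9831
  t27: +10.5466
  t28: +9.5643
  t29: +16.5218
  t30: +32.6689
  t31: +1.2317
  t32: +1.6542
  t33: +9.6197
  t34: +2.1593
  t35: +28.0571
  t36: +30.4680
  t37: +3.3396
  t38: +9.1731
  t39: +6.7076
  t40: +13.4182
  t41: +7.4567
  t42: -1.0329
  t43: +0.6266
  t44: -1.3930
  t45: +10.4865
  t46: +5.5910
  t47: +27.0794
  t48: +10.2040
  t49: +3.1122
  t50: +4.7390
  t51: +2.5891
  t52: +3.5473
Σ = +433.6540 → |volume| = 433.65

Directed edges: 156 total; 6 unmatched, e.g. (6.28,-4.15,1.26)→(7.94,-0.27,2.01) → open.


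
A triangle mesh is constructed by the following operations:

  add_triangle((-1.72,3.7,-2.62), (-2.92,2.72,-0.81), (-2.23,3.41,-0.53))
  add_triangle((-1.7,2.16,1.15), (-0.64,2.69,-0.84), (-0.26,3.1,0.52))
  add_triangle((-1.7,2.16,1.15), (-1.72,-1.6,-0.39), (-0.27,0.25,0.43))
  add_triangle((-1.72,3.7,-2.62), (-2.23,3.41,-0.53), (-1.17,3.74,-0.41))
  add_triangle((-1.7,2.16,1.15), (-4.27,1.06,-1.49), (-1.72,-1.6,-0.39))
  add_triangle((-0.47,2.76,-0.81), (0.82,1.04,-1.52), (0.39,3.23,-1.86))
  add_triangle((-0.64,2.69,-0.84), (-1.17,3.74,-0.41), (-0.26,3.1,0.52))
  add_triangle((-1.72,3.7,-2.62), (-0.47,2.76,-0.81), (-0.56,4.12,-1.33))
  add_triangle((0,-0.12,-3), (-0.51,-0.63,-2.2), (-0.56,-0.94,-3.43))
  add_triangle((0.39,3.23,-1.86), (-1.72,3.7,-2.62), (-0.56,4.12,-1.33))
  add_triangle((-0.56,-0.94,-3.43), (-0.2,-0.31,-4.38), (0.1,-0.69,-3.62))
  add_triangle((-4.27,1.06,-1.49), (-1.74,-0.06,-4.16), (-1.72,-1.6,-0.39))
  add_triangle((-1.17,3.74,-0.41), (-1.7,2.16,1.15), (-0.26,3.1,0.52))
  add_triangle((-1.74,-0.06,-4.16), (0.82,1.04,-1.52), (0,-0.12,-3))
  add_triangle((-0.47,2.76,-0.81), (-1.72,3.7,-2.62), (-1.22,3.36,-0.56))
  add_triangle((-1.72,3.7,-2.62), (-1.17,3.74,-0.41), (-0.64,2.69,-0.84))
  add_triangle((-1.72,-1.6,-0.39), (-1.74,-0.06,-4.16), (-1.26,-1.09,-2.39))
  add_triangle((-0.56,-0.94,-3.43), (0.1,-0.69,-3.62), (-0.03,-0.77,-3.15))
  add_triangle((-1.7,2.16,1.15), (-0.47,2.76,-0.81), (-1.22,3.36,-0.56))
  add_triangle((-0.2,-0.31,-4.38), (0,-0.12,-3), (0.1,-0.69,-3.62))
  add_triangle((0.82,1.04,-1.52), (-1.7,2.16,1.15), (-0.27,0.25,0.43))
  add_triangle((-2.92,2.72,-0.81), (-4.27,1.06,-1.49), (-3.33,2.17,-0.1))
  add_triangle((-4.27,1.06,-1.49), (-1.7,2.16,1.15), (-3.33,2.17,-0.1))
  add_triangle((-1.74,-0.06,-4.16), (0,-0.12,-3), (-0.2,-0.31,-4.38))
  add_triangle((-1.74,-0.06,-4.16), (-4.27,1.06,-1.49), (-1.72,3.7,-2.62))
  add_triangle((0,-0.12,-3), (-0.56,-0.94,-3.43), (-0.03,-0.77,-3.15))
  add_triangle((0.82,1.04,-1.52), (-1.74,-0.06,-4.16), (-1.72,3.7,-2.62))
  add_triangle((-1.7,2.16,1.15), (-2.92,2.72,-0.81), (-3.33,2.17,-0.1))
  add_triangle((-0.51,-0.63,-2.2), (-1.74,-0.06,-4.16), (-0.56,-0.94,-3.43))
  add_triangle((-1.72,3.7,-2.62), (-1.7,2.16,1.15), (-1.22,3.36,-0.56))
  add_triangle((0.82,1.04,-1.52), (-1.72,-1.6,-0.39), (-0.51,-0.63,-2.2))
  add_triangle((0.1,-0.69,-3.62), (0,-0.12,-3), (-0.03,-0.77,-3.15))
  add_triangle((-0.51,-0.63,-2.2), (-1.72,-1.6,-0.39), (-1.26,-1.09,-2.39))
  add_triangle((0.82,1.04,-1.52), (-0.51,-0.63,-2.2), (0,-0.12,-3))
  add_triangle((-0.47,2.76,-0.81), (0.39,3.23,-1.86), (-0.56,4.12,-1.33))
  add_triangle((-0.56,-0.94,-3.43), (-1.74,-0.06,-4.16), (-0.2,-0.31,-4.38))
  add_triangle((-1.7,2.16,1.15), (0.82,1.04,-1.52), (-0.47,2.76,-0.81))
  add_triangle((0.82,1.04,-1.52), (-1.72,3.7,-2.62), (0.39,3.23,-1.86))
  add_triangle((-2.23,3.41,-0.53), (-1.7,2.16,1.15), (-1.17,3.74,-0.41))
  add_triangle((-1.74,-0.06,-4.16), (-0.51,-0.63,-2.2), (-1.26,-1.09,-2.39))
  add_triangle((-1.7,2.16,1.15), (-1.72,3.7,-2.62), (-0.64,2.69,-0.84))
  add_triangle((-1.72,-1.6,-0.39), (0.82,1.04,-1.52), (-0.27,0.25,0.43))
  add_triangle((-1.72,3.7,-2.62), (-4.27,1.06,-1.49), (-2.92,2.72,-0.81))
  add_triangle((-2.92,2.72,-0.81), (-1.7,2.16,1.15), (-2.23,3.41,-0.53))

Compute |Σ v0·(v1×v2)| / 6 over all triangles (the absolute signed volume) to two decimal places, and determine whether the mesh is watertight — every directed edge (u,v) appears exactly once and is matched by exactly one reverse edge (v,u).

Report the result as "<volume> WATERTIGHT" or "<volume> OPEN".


Per-triangle v0·(v1×v2)/6:
  t1: +1.4803
  t2: -1.1819
  t3: +0.3063
  t4: +1.5509
  t5: +2.7746
  t6: -0.1070
  t7: +0.3492
  t8: +0.1605
  t9: -0.0530
  t10: +1.4946
  t11: +0.2628
  t12: +5.1987
  t13: +1.1625
  t14: +1.0013
  t15: +0.6708
  t16: +0.4693
  t17: +0.8516
  t18: +0.0468
  t19: +0.2705
  t20: +0.0613
  t21: +0.1205
  t22: +1.3082
  t23: +0.3530
  t24: +0.1279
  t25: +8.9828
  t26: -0.1683
  t27: +4.2322
  t28: +0.9665
  t29: +0.1095
  t30: +1.3457
  t31: -0.2417
  t32: -0.0404
  t33: +0.1429
  t34: -0.0585
  t35: -0.0071
  t36: +0.8580
  t37: +0.0738
  t38: +1.2574
  t39: +1.1053
  t40: +0.4082
  t41: -1.4657
  t42: -0.2841
  t43: +3.3545
  t44: +1.0269
Σ = +40.2774 → |volume| = 40.28

Directed edges: 132 total, each appears once with its reverse present → watertight.

40.28 WATERTIGHT


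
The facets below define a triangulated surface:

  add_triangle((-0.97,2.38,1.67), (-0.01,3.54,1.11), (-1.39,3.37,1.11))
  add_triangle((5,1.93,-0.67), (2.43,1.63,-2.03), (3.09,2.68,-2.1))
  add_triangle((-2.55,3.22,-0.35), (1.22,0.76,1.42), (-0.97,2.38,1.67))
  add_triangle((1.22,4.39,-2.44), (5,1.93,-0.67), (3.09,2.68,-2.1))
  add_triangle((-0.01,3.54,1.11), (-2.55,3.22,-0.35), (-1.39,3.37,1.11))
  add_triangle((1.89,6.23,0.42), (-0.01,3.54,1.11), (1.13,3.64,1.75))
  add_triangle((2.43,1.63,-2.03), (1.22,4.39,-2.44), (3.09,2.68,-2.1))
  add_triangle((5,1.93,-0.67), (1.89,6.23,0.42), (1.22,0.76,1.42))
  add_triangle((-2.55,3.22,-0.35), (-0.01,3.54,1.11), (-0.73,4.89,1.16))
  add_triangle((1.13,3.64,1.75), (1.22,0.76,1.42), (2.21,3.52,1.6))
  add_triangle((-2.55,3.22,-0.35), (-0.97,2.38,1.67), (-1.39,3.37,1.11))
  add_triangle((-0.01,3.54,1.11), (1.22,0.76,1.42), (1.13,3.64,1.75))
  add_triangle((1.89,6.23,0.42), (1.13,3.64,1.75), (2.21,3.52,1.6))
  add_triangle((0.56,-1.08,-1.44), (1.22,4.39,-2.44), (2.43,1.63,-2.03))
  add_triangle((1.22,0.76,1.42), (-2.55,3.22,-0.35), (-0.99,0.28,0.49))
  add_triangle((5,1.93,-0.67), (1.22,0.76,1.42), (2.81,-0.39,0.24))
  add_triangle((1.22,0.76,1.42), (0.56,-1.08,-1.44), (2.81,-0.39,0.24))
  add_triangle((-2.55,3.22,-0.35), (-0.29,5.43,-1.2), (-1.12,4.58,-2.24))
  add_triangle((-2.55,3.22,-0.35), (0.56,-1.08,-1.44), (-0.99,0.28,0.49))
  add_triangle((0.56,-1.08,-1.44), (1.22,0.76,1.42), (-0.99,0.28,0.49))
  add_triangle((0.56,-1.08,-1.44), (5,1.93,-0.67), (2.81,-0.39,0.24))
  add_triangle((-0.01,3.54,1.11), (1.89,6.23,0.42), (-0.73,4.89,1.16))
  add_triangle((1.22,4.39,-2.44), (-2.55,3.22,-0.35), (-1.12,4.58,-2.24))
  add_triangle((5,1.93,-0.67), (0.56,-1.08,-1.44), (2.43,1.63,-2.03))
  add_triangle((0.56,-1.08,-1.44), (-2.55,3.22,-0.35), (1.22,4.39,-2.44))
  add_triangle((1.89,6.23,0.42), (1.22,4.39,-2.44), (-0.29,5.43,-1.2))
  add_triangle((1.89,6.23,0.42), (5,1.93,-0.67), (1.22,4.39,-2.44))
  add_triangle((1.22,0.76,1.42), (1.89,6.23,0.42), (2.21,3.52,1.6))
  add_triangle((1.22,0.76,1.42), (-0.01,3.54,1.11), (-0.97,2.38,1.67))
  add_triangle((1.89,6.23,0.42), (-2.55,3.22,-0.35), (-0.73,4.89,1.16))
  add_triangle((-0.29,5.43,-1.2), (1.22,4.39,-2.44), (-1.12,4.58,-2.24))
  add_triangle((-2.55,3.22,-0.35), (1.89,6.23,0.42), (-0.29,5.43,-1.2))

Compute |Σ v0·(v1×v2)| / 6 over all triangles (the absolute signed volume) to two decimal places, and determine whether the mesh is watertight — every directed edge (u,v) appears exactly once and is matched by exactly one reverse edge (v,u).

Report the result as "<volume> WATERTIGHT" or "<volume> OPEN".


66.40 WATERTIGHT

Per-triangle v0·(v1×v2)/6:
  t1: +0.7221
  t2: +1.1401
  t3: -1.1481
  t4: +2.6846
  t5: +1.1873
  t6: +1.7167
  t7: +1.0457
  t8: +7.0960
  t9: -0.0149
  t10: +0.7699
  t11: +0.5989
  t12: +0.3561
  t13: +1.7479
  t14: +2.2439
  t15: +1.1284
  t16: +2.0944
  t17: -0.0299
  t18: +2.9289
  t19: +0.7246
  t20: +0.0957
  t21: +2.3433
  t22: +1.0681
  t23: -1.7503
  t24: +2.6281
  t25: +4.2364
  t26: +5.3218
  t27: +12.6337
  t28: -0.2233
  t29: +1.3377
  t30: +4.3441
  t31: +2.7806
  t32: +4.5943
Σ = +66.4032 → |volume| = 66.40

Directed edges: 96 total, each appears once with its reverse present → watertight.


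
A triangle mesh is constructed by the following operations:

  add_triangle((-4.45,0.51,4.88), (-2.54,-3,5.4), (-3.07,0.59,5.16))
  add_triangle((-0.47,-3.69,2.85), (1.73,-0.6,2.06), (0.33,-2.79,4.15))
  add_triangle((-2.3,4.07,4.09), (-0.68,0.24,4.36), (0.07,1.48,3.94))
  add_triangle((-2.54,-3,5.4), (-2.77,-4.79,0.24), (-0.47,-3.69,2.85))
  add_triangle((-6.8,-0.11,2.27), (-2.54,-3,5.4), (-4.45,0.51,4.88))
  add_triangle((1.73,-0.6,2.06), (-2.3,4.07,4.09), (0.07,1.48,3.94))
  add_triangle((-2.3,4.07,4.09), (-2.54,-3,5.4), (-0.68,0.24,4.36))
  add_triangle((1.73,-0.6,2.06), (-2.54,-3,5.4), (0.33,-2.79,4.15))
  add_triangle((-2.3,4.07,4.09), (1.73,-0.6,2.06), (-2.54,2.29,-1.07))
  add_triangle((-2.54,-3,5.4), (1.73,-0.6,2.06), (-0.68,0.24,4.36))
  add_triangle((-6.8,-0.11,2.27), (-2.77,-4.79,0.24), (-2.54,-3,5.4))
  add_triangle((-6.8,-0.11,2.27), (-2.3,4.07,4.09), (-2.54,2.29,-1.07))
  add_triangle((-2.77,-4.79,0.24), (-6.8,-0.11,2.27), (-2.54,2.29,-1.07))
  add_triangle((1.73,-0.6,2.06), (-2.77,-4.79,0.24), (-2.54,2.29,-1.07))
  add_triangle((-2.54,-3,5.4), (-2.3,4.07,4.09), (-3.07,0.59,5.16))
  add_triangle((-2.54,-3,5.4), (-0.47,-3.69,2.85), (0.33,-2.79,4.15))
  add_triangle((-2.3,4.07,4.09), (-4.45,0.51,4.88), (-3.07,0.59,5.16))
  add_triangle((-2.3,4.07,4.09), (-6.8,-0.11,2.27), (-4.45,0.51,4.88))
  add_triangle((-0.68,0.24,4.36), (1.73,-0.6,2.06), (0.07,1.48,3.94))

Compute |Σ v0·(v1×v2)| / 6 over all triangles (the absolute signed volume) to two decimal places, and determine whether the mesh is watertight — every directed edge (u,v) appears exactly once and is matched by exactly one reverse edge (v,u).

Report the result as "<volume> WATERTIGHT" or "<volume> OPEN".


130.32 OPEN

Per-triangle v0·(v1×v2)/6:
  t1: +4.8392
  t2: +1.5435
  t3: +3.4380
  t4: +8.6864
  t5: +14.3857
  t6: +0.6770
  t7: +8.7260
  t8: +2.2949
  t9: +0.9303
  t10: +5.7950
  t11: +26.7767
  t12: +17.7045
  t13: +12.1232
  t14: -4.6784
  t15: +2.4993
  t16: +3.9472
  t17: +4.7859
  t18: +13.6095
  t19: +2.2376
Σ = +130.3214 → |volume| = 130.32

Directed edges: 57 total; 3 unmatched, e.g. (-0.47,-3.69,2.85)→(1.73,-0.6,2.06) → open.


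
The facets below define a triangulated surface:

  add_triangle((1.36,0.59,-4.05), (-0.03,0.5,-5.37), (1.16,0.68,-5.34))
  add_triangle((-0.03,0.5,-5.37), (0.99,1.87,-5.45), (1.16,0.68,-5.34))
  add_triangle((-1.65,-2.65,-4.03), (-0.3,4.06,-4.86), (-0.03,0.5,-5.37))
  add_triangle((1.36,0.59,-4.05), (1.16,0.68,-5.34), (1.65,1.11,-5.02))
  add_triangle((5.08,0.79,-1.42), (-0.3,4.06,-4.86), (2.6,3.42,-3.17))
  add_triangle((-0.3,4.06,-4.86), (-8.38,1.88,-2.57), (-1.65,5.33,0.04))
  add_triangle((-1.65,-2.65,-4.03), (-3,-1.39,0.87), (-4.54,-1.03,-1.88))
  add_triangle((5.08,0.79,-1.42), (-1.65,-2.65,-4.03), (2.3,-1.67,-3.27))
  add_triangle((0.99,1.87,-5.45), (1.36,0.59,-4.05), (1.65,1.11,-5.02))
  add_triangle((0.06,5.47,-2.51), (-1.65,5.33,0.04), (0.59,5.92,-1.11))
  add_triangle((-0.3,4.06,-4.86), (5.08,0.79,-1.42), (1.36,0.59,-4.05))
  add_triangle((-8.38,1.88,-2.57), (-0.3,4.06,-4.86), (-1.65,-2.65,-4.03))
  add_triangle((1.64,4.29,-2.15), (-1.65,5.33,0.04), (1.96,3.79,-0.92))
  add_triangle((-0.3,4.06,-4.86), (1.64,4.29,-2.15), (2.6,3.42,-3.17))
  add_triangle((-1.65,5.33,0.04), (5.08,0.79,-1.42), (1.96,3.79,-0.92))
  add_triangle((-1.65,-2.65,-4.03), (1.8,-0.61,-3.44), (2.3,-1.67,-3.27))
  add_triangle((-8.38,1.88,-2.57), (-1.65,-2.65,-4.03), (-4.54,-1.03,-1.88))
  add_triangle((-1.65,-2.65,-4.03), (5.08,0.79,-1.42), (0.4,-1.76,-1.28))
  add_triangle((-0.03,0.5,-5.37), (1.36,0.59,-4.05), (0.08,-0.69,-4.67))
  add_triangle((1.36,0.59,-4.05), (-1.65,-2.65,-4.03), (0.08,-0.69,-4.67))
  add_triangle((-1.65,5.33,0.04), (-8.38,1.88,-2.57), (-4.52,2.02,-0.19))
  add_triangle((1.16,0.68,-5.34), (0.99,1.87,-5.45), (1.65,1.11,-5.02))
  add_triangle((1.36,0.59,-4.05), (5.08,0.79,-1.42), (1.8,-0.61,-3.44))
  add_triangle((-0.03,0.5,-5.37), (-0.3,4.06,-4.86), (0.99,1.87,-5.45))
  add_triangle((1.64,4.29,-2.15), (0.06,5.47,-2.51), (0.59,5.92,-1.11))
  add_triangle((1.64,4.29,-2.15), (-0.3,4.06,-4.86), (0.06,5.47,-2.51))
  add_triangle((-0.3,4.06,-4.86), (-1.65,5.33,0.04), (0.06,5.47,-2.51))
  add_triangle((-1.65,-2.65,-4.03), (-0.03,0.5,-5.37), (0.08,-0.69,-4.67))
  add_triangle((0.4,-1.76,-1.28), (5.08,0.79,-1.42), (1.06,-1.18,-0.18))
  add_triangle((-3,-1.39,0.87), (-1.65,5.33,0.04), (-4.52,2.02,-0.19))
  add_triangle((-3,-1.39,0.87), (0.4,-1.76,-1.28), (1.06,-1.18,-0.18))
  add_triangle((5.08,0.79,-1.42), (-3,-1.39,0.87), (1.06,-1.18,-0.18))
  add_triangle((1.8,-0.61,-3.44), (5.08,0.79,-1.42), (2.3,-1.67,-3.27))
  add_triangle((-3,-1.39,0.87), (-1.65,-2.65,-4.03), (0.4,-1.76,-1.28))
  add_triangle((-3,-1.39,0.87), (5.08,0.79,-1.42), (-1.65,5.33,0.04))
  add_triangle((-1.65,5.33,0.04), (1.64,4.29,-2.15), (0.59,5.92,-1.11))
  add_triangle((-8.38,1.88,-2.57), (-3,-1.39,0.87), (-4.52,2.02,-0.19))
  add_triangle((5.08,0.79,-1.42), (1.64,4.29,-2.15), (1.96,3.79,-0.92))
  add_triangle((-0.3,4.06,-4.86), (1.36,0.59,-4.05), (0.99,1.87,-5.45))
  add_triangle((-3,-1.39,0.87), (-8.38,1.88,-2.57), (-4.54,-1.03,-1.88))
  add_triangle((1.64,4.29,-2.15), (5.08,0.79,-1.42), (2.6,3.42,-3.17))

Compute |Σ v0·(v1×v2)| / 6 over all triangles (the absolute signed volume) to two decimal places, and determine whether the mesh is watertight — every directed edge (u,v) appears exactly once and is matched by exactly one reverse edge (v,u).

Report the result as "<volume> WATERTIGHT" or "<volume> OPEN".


192.43 OPEN

Per-triangle v0·(v1×v2)/6:
  t1: -0.0005
  t2: +1.2840
  t3: +5.9934
  t4: +0.1642
  t5: +4.1280
  t6: +36.0739
  t7: +5.4336
  t8: -2.3868
  t9: -0.1888
  t10: +3.6921
  t11: +11.1756
  t12: +39.7635
  t13: +3.5732
  t14: +4.5392
  t15: +0.5172
  t16: +3.0028
  t17: +8.0254
  t18: +4.5618
  t19: +1.4121
  t20: +0.4738
  t21: +7.5192
  t22: +0.6668
  t23: +3.7063
  t24: +3.6275
  t25: +2.4199
  t26: +4.4093
  t27: +5.4488
  t28: +1.9257
  t29: +1.5096
  t30: +3.6713
  t31: +1.0965
  t32: -0.0552
  t33: +3.0625
  t34: +3.2879
  t35: -0.1807
  t36: -1.6526
  t37: +5.9617
  t38: +3.7202
  t39: +0.4976
  t40: +6.5266
  t41: +4.0277
Σ = +192.4343 → |volume| = 192.43

Directed edges: 123 total; 3 unmatched, e.g. (-1.65,-2.65,-4.03)→(1.8,-0.61,-3.44) → open.


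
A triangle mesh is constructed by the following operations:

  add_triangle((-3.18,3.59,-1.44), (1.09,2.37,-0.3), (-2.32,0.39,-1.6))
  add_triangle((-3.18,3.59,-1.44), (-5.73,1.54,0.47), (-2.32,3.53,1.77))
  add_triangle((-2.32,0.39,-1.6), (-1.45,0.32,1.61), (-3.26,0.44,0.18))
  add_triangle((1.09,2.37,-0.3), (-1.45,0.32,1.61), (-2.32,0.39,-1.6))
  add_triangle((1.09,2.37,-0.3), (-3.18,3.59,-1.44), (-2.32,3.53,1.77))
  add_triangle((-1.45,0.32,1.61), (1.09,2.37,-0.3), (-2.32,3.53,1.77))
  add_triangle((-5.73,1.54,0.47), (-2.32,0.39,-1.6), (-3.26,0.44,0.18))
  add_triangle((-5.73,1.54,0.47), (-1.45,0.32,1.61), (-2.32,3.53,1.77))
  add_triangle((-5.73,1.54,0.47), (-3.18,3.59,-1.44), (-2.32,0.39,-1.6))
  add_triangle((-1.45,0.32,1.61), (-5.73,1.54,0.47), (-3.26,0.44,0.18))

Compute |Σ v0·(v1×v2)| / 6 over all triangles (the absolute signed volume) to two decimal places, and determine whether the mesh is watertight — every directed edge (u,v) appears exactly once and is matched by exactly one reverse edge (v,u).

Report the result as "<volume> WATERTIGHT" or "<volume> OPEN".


Per-triangle v0·(v1×v2)/6:
  t1: +1.9860
  t2: +8.8476
  t3: -0.1806
  t4: -2.6077
  t5: +5.7656
  t6: +1.1724
  t7: +0.7262
  t8: +4.2439
  t9: +5.0560
  t10: +0.6269
Σ = +25.6363 → |volume| = 25.64

Directed edges: 30 total, each appears once with its reverse present → watertight.

25.64 WATERTIGHT


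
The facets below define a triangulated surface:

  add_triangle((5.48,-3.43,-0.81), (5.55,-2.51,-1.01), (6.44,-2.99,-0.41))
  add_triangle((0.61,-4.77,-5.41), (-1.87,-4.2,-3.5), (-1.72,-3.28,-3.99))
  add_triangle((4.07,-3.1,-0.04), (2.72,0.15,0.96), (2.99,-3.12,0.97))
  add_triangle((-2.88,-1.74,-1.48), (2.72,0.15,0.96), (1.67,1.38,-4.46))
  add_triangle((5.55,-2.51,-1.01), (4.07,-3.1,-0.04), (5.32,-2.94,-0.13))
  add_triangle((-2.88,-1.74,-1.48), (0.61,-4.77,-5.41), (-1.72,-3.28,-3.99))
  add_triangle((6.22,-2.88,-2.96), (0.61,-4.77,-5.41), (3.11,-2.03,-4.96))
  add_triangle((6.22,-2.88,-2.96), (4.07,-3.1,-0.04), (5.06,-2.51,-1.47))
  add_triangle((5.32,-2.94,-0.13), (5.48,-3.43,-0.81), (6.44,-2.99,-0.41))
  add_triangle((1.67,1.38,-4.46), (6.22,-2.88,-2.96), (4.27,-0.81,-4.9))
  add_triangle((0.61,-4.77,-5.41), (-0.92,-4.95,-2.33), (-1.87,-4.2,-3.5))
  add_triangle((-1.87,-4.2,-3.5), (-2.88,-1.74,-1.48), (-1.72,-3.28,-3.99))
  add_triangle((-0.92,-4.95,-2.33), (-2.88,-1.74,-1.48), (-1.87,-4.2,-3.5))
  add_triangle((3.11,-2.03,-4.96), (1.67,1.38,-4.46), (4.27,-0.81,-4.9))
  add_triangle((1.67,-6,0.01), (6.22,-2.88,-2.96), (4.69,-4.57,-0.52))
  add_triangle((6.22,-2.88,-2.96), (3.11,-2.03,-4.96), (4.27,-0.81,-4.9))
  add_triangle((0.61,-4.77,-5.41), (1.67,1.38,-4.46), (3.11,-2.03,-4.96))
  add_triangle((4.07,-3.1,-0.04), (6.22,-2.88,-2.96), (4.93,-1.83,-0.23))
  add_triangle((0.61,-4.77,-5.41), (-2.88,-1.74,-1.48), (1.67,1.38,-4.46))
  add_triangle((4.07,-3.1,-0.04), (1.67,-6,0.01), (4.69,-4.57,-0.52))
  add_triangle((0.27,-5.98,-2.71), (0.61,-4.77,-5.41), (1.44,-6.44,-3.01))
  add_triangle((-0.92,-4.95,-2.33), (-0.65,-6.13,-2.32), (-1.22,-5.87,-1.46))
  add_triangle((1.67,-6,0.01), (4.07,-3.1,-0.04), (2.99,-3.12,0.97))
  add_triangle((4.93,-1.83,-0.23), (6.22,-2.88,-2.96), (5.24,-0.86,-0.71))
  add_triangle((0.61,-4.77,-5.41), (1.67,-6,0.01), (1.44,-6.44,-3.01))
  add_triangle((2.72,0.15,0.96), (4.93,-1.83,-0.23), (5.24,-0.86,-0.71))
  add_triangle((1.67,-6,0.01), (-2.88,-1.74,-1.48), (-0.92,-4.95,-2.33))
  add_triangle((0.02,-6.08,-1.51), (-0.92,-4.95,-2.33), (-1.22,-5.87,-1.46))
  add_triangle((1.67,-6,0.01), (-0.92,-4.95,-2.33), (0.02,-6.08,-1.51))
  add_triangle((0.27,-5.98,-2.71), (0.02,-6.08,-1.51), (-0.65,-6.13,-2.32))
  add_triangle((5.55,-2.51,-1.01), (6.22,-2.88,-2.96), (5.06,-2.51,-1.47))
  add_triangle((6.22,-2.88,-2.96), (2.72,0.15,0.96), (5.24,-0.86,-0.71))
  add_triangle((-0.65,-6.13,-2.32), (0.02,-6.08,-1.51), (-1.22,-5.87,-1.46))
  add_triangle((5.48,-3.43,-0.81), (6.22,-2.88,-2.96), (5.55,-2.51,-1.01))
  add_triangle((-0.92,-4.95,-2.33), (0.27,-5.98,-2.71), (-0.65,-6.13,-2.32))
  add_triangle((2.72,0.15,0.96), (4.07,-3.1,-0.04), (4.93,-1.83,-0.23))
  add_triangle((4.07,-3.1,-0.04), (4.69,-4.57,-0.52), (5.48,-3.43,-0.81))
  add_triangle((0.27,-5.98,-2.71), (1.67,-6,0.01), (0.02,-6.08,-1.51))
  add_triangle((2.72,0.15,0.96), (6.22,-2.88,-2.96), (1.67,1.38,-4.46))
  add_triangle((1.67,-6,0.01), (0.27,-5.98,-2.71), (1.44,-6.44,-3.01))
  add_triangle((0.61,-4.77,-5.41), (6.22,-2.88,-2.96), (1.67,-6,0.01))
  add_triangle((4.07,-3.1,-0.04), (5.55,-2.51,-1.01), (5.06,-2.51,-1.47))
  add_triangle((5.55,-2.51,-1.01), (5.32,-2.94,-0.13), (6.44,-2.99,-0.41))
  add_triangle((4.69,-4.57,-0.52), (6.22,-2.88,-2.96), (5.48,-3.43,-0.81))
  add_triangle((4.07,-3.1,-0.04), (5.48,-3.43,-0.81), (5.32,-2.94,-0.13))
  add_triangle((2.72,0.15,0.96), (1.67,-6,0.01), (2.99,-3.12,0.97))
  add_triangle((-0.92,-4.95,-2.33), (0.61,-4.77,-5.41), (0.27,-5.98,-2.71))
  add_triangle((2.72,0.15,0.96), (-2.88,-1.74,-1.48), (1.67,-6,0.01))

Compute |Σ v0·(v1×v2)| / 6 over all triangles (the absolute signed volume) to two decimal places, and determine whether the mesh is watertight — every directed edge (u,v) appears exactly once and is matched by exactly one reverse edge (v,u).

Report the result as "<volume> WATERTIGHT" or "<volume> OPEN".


Per-triangle v0·(v1×v2)/6:
  t1: +0.6573
  t2: +2.6656
  t3: +2.0701
  t4: -3.8901
  t5: -0.6302
  t6: -1.5051
  t7: +13.0579
  t8: -0.8533
  t9: +0.4310
  t10: +1.9673
  t11: +4.7247
  t12: +1.8465
  t13: +2.6183
  t14: +4.2867
  t15: +7.2749
  t16: +5.9646
  t17: +9.7521
  t18: +3.5566
  t19: +14.1367
  t20: +1.5378
  t21: +3.6847
  t22: +0.5862
  t23: +3.1901
  t24: +2.5988
  t25: -0.2582
  t26: +1.4126
  t27: +4.4592
  t28: -1.3802
  t29: -0.4173
  t30: +1.0341
  t31: -0.3407
  t32: -1.0543
  t33: +1.0002
  t34: +1.6208
  t35: +0.6021
  t36: +1.5621
  t37: +0.7509
  t38: +2.4288
  t39: +10.3876
  t40: +3.2535
  t41: +31.4843
  t42: -0.7833
  t43: -0.3163
  t44: +2.8860
  t45: +0.5312
  t46: -0.6273
  t47: +3.7362
  t48: -0.8648
Σ = +140.8365 → |volume| = 140.84

Directed edges: 144 total, each appears once with its reverse present → watertight.

140.84 WATERTIGHT


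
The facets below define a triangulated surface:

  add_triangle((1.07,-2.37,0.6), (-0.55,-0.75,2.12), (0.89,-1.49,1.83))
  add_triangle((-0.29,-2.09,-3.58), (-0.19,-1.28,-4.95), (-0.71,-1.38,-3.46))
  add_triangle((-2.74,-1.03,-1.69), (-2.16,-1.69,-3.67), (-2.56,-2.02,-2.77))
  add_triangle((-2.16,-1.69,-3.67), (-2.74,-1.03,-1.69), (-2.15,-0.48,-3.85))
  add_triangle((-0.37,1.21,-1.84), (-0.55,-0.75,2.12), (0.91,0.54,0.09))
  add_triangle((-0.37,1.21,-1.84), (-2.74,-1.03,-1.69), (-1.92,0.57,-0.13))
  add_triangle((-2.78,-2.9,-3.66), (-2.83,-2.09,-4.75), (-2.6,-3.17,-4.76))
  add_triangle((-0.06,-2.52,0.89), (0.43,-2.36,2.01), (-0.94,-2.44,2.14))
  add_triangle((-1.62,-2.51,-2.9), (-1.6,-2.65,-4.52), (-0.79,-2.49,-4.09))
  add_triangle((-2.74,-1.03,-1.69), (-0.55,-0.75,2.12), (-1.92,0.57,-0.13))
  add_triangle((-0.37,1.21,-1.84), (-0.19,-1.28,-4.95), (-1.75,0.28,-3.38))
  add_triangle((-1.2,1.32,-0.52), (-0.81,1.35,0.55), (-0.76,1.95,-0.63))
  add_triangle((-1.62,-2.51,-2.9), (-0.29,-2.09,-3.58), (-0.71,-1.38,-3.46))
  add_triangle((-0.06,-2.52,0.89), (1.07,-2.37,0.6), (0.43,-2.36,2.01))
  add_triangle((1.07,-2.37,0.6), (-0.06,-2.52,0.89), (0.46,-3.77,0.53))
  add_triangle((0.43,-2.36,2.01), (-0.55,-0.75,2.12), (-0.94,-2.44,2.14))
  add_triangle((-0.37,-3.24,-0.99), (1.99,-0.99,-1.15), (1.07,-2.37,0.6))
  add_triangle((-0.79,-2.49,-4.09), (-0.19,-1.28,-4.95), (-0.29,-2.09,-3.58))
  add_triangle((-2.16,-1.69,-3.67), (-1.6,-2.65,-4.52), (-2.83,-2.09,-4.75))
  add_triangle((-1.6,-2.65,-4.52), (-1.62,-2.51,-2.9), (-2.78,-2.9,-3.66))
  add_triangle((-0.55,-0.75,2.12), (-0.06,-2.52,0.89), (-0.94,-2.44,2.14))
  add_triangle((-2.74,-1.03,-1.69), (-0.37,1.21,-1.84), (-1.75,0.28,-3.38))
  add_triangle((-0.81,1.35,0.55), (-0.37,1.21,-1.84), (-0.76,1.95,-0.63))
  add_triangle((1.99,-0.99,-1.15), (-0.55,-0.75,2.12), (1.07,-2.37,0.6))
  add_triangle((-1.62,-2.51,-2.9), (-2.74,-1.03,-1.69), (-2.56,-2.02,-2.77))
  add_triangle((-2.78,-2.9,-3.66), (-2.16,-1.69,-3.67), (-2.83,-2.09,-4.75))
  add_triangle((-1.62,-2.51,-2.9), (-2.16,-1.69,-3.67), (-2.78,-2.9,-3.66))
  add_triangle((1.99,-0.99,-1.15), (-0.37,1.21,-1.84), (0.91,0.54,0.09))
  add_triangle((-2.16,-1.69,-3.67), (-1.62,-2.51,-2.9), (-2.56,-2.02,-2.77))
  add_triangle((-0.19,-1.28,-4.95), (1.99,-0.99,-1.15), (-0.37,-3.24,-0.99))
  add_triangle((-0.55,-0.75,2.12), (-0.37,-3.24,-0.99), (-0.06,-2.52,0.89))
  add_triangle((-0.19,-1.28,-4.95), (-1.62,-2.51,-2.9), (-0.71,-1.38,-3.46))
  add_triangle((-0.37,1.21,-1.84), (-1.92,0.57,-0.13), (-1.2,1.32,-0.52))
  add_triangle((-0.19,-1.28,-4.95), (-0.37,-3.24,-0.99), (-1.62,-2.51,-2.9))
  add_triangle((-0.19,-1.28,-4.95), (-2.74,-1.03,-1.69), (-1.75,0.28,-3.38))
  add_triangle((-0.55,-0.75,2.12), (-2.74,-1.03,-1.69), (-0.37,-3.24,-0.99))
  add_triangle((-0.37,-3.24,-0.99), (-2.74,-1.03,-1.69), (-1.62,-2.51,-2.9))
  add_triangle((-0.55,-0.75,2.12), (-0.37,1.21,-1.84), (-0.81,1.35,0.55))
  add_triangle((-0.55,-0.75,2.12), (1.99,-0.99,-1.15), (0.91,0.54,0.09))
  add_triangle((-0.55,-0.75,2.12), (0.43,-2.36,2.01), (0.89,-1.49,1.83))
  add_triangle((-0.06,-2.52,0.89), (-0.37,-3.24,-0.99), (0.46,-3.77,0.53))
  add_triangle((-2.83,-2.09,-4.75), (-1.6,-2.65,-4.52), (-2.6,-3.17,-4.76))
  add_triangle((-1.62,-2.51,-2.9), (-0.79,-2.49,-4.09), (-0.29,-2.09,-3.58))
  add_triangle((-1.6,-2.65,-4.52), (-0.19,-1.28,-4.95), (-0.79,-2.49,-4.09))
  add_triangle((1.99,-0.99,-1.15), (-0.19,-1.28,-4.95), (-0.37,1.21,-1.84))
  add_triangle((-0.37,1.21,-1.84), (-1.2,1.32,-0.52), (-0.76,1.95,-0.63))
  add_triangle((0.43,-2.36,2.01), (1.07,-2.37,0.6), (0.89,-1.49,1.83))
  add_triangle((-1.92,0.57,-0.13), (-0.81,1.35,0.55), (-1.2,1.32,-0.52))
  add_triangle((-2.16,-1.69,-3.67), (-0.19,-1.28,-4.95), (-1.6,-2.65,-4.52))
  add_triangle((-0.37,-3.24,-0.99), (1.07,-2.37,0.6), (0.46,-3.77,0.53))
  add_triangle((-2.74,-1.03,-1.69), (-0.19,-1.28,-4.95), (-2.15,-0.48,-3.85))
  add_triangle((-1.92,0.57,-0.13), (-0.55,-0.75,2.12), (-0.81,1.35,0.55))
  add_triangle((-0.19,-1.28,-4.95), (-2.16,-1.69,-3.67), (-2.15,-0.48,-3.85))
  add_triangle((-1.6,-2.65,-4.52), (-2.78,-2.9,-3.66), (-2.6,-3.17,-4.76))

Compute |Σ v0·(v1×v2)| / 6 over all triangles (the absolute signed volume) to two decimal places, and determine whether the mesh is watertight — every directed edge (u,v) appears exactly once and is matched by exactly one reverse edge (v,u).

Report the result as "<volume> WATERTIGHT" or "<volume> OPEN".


43.93 WATERTIGHT

Per-triangle v0·(v1×v2)/6:
  t1: -0.6756
  t2: -0.4933
  t3: +0.6516
  t4: +1.3624
  t5: +0.3556
  t6: +1.6003
  t7: +0.7513
  t8: +0.6968
  t9: +0.4424
  t10: +1.7122
  t11: +1.9684
  t12: +0.2283
  t13: -0.7383
  t14: +0.6050
  t15: +0.3244
  t16: +0.7900
  t17: +2.1173
  t18: +0.4277
  t19: -0.0512
  t20: +0.5684
  t21: -0.4014
  t22: +0.7271
  t23: -0.1011
  t24: +0.6848
  t25: +0.1159
  t26: -0.0628
  t27: -0.5142
  t28: +0.8858
  t29: +0.7075
  t30: +5.1974
  t31: +0.7052
  t32: +0.2341
  t33: +0.4053
  t34: +3.2320
  t35: +3.3396
  t36: +3.6715
  t37: +2.0304
  t38: -0.3306
  t39: +0.8025
  t40: +0.5119
  t41: +0.5914
  t42: +0.8072
  t43: +0.1391
  t44: +0.9122
  t45: +2.6580
  t46: +0.3259
  t47: +0.4859
  t48: +0.3423
  t49: +1.5953
  t50: +0.5809
  t51: -2.1173
  t52: +0.9427
  t53: +2.0828
  t54: +0.0957
Σ = +43.9263 → |volume| = 43.93

Directed edges: 162 total, each appears once with its reverse present → watertight.


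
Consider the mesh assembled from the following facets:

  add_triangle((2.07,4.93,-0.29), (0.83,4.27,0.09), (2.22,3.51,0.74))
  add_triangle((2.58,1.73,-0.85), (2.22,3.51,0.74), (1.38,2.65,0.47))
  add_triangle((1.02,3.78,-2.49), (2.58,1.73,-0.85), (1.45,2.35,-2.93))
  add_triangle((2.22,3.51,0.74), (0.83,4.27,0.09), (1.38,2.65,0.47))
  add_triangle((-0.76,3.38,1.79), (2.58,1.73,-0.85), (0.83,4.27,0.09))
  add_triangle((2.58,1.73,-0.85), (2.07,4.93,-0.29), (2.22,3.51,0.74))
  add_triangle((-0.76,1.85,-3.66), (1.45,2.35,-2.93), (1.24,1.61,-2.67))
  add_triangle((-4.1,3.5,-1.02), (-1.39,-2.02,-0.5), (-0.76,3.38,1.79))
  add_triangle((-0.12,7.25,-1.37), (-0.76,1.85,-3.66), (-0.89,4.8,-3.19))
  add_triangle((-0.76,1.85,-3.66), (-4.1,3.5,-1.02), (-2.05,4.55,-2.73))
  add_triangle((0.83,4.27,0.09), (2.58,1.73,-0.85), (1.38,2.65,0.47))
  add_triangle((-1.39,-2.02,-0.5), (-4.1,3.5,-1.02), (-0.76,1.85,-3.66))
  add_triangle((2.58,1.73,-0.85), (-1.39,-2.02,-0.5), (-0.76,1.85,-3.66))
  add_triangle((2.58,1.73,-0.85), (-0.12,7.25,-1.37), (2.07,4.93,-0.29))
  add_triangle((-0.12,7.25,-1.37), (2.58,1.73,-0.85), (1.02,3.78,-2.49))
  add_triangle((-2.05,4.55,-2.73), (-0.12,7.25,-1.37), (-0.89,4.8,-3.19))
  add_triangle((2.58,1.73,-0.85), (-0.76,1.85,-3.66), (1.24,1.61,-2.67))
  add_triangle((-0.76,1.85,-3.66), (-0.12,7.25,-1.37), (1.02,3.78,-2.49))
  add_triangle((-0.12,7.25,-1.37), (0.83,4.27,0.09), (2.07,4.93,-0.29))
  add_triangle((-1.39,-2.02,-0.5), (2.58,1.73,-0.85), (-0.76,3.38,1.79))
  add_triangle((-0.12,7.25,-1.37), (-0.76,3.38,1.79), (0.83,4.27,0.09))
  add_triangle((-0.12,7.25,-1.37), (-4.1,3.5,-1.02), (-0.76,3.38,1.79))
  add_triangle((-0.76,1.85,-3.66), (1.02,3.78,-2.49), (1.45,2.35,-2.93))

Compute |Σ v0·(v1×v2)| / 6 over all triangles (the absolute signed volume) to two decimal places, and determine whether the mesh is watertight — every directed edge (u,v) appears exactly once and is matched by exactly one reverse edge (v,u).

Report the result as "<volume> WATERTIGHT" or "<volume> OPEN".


62.00 OPEN

Per-triangle v0·(v1×v2)/6:
  t1: +0.9580
  t2: -0.2875
  t3: +1.9887
  t4: +0.0433
  t5: +1.8505
  t6: +1.9003
  t7: +0.6242
  t8: +4.0487
  t9: +1.2302
  t10: +4.8188
  t11: -1.2069
  t12: +7.7319
  t13: +2.8013
  t14: +3.3823
  t15: +4.9130
  t16: +3.6156
  t17: -0.9855
  t18: +5.8953
  t19: +1.6335
  t20: -0.8819
  t21: +3.4062
  t22: +12.1673
  t23: +2.3512
Σ = +61.9986 → |volume| = 62.00

Directed edges: 69 total; 9 unmatched, e.g. (2.58,1.73,-0.85)→(1.45,2.35,-2.93) → open.


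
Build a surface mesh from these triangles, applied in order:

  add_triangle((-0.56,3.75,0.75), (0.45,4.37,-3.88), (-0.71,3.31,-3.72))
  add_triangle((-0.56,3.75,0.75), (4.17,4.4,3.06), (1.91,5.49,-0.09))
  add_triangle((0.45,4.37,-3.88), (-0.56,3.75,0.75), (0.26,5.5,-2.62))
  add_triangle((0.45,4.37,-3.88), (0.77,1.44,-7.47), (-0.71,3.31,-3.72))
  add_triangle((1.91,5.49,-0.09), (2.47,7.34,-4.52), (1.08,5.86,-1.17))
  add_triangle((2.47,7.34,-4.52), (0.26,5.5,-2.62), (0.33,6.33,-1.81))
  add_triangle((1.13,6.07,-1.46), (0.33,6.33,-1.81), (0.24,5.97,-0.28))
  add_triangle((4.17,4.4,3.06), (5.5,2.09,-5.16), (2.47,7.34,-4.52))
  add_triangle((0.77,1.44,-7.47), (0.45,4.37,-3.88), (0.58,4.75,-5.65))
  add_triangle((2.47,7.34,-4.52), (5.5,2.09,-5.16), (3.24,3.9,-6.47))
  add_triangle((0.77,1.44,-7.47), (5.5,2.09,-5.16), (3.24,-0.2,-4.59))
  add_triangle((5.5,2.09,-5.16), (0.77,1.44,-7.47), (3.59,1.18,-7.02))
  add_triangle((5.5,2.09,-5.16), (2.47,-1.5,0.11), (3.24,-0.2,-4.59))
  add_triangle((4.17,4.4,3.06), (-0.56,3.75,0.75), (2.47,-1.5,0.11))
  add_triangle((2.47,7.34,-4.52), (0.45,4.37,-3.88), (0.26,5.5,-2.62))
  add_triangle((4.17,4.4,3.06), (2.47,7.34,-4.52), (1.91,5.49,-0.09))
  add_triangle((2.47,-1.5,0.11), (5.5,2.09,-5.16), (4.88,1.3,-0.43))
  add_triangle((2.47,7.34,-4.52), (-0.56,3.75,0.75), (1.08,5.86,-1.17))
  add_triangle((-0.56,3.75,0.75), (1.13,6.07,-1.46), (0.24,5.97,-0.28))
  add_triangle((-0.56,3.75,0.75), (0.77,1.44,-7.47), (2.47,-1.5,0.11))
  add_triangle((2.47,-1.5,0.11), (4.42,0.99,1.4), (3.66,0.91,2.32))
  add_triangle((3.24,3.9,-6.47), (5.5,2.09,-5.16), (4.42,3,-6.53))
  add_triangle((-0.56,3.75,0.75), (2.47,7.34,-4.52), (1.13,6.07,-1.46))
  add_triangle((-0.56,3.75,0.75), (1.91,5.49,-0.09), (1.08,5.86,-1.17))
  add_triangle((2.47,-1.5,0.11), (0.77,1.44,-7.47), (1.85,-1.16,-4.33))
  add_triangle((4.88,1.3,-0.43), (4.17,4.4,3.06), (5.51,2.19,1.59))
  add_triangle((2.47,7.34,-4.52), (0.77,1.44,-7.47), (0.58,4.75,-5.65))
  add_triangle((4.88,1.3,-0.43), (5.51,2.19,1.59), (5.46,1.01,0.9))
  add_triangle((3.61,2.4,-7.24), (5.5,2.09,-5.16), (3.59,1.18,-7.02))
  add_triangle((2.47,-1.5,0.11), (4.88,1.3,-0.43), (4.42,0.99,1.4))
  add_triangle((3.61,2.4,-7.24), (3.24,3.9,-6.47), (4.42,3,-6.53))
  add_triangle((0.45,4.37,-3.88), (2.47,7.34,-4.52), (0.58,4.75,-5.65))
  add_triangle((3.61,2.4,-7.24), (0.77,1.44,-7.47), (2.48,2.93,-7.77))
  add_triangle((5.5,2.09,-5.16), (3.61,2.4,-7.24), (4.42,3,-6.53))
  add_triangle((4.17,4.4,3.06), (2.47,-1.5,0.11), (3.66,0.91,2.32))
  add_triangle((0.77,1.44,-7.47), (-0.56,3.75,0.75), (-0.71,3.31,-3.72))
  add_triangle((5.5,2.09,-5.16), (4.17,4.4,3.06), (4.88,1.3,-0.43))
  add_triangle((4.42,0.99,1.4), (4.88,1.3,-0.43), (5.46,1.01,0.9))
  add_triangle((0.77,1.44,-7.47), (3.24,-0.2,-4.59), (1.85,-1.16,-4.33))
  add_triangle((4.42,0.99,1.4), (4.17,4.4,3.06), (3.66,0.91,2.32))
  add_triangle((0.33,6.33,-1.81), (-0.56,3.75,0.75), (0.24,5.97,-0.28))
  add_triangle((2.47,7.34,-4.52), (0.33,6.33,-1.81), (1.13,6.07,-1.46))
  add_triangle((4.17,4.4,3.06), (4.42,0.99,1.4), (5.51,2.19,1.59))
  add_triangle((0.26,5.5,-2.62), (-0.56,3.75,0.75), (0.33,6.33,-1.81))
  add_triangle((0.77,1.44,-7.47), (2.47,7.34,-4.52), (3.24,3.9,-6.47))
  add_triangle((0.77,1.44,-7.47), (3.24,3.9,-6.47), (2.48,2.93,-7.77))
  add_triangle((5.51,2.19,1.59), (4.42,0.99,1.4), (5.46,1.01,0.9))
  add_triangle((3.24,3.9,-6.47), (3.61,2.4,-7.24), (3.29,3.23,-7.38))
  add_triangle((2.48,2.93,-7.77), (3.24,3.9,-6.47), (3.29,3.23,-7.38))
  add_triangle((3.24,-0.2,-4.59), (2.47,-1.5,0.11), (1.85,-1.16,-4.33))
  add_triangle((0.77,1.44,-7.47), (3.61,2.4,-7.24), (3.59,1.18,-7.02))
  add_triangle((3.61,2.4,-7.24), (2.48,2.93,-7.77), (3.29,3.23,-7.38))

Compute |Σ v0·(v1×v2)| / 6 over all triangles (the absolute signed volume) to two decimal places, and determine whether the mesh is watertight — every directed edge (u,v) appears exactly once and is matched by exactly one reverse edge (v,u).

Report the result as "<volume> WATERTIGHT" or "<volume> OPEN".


Per-triangle v0·(v1×v2)/6:
  t1: +3.6606
  t2: +7.3035
  t3: +0.6494
  t4: +5.0925
  t5: +3.7774
  t6: +2.3747
  t7: +1.2456
  t8: +46.5973
  t9: -0.2389
  t10: +14.7401
  t11: +10.4830
  t12: -4.9804
  t13: +6.6500
  t14: -1.8232
  t15: +3.2713
  t16: +10.3850
  t17: +8.0395
  t18: +2.0970
  t19: -0.0150
  t20: -11.1427
  t21: +1.7110
  t22: +1.6784
  t23: -1.6616
  t24: +2.5441
  t25: -3.5779
  t26: +3.5392
  t27: +9.1534
  t28: +1.5616
  t29: +4.0926
  t30: +3.0909
  t31: +2.4513
  t32: +1.9208
  t33: +3.0066
  t34: +2.4175
  t35: -2.4490
  t36: -3.7437
  t37: +14.2492
  t38: -0.4364
  t39: +4.9754
  t40: +2.8481
  t41: +1.0005
  t42: +2.6852
  t43: +1.6210
  t44: +0.8862
  t45: +14.1034
  t46: +0.9576
  t47: +0.6084
  t48: +0.8388
  t49: +1.0869
  t50: +3.2819
  t51: +4.2018
  t52: +1.1517
Σ = +187.9615 → |volume| = 187.96

Directed edges: 156 total, each appears once with its reverse present → watertight.

187.96 WATERTIGHT
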